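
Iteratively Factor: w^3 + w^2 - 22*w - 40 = (w - 5)*(w^2 + 6*w + 8) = (w - 5)*(w + 4)*(w + 2)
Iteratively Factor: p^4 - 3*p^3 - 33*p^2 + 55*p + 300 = (p - 5)*(p^3 + 2*p^2 - 23*p - 60) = (p - 5)*(p + 4)*(p^2 - 2*p - 15) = (p - 5)*(p + 3)*(p + 4)*(p - 5)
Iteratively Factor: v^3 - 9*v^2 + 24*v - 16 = (v - 4)*(v^2 - 5*v + 4) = (v - 4)*(v - 1)*(v - 4)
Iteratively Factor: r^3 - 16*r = (r - 4)*(r^2 + 4*r) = r*(r - 4)*(r + 4)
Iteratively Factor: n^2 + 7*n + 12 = (n + 3)*(n + 4)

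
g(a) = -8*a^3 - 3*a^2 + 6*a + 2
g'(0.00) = 6.00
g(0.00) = 2.00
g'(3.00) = -228.00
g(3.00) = -223.00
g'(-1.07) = -15.06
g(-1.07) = 1.95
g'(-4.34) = -420.01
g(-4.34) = 573.43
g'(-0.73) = -2.41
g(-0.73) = -0.87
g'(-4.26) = -403.98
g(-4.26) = 540.47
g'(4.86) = -590.03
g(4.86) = -958.03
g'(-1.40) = -32.64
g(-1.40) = 9.67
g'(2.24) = -127.86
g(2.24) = -89.53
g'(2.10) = -112.44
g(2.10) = -72.72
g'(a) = -24*a^2 - 6*a + 6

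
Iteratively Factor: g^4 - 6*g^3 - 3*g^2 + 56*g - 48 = (g - 4)*(g^3 - 2*g^2 - 11*g + 12) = (g - 4)*(g - 1)*(g^2 - g - 12) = (g - 4)^2*(g - 1)*(g + 3)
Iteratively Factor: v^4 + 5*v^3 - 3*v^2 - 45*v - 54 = (v - 3)*(v^3 + 8*v^2 + 21*v + 18) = (v - 3)*(v + 3)*(v^2 + 5*v + 6) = (v - 3)*(v + 3)^2*(v + 2)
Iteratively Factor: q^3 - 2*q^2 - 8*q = (q - 4)*(q^2 + 2*q) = (q - 4)*(q + 2)*(q)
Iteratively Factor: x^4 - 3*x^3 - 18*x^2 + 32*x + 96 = (x - 4)*(x^3 + x^2 - 14*x - 24) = (x - 4)*(x + 2)*(x^2 - x - 12) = (x - 4)^2*(x + 2)*(x + 3)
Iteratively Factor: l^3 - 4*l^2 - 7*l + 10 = (l - 1)*(l^2 - 3*l - 10) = (l - 1)*(l + 2)*(l - 5)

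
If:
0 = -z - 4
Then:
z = -4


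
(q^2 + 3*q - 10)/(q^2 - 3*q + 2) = (q + 5)/(q - 1)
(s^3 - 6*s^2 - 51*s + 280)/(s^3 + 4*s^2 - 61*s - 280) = (s - 5)/(s + 5)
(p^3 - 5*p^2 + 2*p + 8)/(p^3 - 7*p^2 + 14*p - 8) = (p + 1)/(p - 1)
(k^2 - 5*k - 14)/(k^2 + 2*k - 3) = (k^2 - 5*k - 14)/(k^2 + 2*k - 3)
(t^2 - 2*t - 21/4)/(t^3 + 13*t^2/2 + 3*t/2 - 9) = (t - 7/2)/(t^2 + 5*t - 6)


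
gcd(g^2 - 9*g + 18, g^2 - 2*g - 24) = g - 6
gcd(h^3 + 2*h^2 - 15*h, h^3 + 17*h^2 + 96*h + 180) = h + 5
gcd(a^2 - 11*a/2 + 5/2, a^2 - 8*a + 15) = a - 5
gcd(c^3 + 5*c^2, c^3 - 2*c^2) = c^2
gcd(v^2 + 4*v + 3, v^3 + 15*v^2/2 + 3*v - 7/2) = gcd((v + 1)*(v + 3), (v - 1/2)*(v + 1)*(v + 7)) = v + 1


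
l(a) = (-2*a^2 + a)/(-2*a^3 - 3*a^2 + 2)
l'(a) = (1 - 4*a)/(-2*a^3 - 3*a^2 + 2) + (-2*a^2 + a)*(6*a^2 + 6*a)/(-2*a^3 - 3*a^2 + 2)^2 = (-6*a^2*(a + 1)*(2*a - 1) + (4*a - 1)*(2*a^3 + 3*a^2 - 2))/(2*a^3 + 3*a^2 - 2)^2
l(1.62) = 0.25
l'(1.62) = -0.07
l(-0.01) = -0.01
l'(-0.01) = 0.52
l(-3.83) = -0.47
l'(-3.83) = -0.20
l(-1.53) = -2.90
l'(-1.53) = -3.27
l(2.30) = 0.22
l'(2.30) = -0.04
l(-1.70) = -2.37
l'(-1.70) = -2.89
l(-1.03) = -3.14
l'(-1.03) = 4.52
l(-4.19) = -0.41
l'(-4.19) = -0.15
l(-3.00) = -0.72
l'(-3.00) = -0.45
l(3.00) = 0.19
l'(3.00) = -0.03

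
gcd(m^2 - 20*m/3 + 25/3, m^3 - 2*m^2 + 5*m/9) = m - 5/3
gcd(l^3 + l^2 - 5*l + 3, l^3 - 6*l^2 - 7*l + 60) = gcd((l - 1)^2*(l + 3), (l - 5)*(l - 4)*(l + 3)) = l + 3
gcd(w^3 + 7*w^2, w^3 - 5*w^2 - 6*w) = w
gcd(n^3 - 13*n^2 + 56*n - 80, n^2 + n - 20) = n - 4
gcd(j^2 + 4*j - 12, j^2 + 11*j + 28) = 1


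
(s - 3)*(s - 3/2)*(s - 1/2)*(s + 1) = s^4 - 4*s^3 + 7*s^2/4 + 9*s/2 - 9/4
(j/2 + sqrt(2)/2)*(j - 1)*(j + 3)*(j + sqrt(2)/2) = j^4/2 + j^3 + 3*sqrt(2)*j^3/4 - j^2 + 3*sqrt(2)*j^2/2 - 9*sqrt(2)*j/4 + j - 3/2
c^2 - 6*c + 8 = (c - 4)*(c - 2)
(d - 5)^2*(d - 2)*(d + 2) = d^4 - 10*d^3 + 21*d^2 + 40*d - 100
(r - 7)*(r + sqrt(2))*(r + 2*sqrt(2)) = r^3 - 7*r^2 + 3*sqrt(2)*r^2 - 21*sqrt(2)*r + 4*r - 28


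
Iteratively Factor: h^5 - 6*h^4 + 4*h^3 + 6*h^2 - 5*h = (h)*(h^4 - 6*h^3 + 4*h^2 + 6*h - 5) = h*(h - 5)*(h^3 - h^2 - h + 1) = h*(h - 5)*(h + 1)*(h^2 - 2*h + 1) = h*(h - 5)*(h - 1)*(h + 1)*(h - 1)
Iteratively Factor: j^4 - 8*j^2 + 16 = (j + 2)*(j^3 - 2*j^2 - 4*j + 8) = (j + 2)^2*(j^2 - 4*j + 4) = (j - 2)*(j + 2)^2*(j - 2)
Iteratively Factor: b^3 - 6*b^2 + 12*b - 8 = (b - 2)*(b^2 - 4*b + 4) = (b - 2)^2*(b - 2)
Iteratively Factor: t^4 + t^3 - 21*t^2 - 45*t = (t - 5)*(t^3 + 6*t^2 + 9*t) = t*(t - 5)*(t^2 + 6*t + 9) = t*(t - 5)*(t + 3)*(t + 3)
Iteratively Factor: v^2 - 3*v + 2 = (v - 1)*(v - 2)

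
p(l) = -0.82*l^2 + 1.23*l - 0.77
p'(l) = 1.23 - 1.64*l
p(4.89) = -14.36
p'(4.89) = -6.79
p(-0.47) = -1.53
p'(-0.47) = 2.00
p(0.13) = -0.62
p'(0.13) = 1.02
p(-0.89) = -2.51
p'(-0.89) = 2.69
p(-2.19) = -7.40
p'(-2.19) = 4.82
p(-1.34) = -3.89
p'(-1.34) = 3.43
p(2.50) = -2.82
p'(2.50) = -2.87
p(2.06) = -1.72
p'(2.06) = -2.15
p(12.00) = -104.09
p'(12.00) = -18.45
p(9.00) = -56.12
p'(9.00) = -13.53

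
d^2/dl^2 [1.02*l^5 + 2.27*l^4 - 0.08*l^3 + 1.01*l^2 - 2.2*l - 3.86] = 20.4*l^3 + 27.24*l^2 - 0.48*l + 2.02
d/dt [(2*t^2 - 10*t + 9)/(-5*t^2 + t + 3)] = 3*(-16*t^2 + 34*t - 13)/(25*t^4 - 10*t^3 - 29*t^2 + 6*t + 9)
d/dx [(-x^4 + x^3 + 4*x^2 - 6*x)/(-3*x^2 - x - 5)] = (6*x^5 + 18*x^3 - 37*x^2 - 40*x + 30)/(9*x^4 + 6*x^3 + 31*x^2 + 10*x + 25)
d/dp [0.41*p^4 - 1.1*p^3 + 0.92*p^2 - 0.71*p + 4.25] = 1.64*p^3 - 3.3*p^2 + 1.84*p - 0.71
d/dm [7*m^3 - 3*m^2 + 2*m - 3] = 21*m^2 - 6*m + 2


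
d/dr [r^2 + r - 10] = 2*r + 1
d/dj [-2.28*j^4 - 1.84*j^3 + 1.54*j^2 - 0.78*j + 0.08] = -9.12*j^3 - 5.52*j^2 + 3.08*j - 0.78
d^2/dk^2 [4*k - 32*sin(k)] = 32*sin(k)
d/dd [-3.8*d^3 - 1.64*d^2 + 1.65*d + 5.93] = -11.4*d^2 - 3.28*d + 1.65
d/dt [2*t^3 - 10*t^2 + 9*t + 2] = 6*t^2 - 20*t + 9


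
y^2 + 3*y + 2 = (y + 1)*(y + 2)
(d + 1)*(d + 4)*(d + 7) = d^3 + 12*d^2 + 39*d + 28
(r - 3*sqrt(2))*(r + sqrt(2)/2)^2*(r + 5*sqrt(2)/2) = r^4 + sqrt(2)*r^3/2 - 31*r^2/2 - 61*sqrt(2)*r/4 - 15/2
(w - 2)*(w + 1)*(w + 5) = w^3 + 4*w^2 - 7*w - 10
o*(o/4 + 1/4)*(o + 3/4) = o^3/4 + 7*o^2/16 + 3*o/16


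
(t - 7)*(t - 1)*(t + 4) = t^3 - 4*t^2 - 25*t + 28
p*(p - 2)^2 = p^3 - 4*p^2 + 4*p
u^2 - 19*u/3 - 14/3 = (u - 7)*(u + 2/3)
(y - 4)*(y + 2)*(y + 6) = y^3 + 4*y^2 - 20*y - 48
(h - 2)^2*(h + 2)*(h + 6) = h^4 + 4*h^3 - 16*h^2 - 16*h + 48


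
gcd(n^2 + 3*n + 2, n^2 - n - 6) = n + 2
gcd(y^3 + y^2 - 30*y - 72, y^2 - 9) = y + 3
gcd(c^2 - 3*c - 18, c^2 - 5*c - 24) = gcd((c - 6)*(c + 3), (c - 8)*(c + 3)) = c + 3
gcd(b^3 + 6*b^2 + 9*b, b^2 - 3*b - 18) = b + 3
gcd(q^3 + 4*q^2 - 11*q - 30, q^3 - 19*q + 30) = q^2 + 2*q - 15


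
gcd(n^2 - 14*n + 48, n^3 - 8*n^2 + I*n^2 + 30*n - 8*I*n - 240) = n - 8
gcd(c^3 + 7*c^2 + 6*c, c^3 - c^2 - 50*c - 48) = c^2 + 7*c + 6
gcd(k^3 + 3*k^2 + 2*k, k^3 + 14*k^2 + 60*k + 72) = k + 2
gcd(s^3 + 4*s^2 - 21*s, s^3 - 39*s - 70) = 1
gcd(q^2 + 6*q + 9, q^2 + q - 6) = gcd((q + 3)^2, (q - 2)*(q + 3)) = q + 3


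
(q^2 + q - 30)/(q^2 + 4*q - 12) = (q - 5)/(q - 2)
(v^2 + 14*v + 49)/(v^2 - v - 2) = (v^2 + 14*v + 49)/(v^2 - v - 2)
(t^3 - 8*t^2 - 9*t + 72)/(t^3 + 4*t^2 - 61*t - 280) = (t^2 - 9)/(t^2 + 12*t + 35)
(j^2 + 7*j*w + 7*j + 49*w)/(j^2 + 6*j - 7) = (j + 7*w)/(j - 1)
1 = 1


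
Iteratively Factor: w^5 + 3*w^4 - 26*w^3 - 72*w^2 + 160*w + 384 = (w - 4)*(w^4 + 7*w^3 + 2*w^2 - 64*w - 96) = (w - 4)*(w - 3)*(w^3 + 10*w^2 + 32*w + 32) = (w - 4)*(w - 3)*(w + 2)*(w^2 + 8*w + 16) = (w - 4)*(w - 3)*(w + 2)*(w + 4)*(w + 4)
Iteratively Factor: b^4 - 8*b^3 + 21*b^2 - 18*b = (b)*(b^3 - 8*b^2 + 21*b - 18) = b*(b - 3)*(b^2 - 5*b + 6) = b*(b - 3)^2*(b - 2)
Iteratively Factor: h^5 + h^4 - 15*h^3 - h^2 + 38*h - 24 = (h - 1)*(h^4 + 2*h^3 - 13*h^2 - 14*h + 24) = (h - 1)*(h + 2)*(h^3 - 13*h + 12) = (h - 1)*(h + 2)*(h + 4)*(h^2 - 4*h + 3) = (h - 3)*(h - 1)*(h + 2)*(h + 4)*(h - 1)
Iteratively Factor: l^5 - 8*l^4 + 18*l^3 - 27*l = (l)*(l^4 - 8*l^3 + 18*l^2 - 27) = l*(l - 3)*(l^3 - 5*l^2 + 3*l + 9) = l*(l - 3)^2*(l^2 - 2*l - 3) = l*(l - 3)^3*(l + 1)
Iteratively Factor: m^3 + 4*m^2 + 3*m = (m + 3)*(m^2 + m) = m*(m + 3)*(m + 1)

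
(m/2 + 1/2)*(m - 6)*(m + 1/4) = m^3/2 - 19*m^2/8 - 29*m/8 - 3/4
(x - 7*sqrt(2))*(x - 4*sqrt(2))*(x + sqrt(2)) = x^3 - 10*sqrt(2)*x^2 + 34*x + 56*sqrt(2)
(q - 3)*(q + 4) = q^2 + q - 12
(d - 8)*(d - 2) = d^2 - 10*d + 16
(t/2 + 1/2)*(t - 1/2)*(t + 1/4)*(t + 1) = t^4/2 + 7*t^3/8 + 3*t^2/16 - t/4 - 1/16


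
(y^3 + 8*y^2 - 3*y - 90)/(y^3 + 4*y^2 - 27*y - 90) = (y^2 + 2*y - 15)/(y^2 - 2*y - 15)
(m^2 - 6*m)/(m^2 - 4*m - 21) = m*(6 - m)/(-m^2 + 4*m + 21)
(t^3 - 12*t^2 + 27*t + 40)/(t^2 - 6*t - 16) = (t^2 - 4*t - 5)/(t + 2)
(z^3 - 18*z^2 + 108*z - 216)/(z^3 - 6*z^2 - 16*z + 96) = (z^2 - 12*z + 36)/(z^2 - 16)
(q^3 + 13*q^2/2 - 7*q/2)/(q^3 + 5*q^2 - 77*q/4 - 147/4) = 2*q*(2*q - 1)/(4*q^2 - 8*q - 21)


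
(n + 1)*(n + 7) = n^2 + 8*n + 7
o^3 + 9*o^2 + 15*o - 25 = (o - 1)*(o + 5)^2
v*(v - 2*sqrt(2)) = v^2 - 2*sqrt(2)*v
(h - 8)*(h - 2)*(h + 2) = h^3 - 8*h^2 - 4*h + 32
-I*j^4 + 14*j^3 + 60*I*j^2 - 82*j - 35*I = (j + I)*(j + 5*I)*(j + 7*I)*(-I*j + 1)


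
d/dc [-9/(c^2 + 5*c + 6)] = 9*(2*c + 5)/(c^2 + 5*c + 6)^2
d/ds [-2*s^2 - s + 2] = -4*s - 1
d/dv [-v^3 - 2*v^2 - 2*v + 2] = -3*v^2 - 4*v - 2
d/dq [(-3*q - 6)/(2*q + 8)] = -3/(q^2 + 8*q + 16)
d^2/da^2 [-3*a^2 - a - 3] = -6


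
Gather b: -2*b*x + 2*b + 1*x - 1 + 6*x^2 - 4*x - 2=b*(2 - 2*x) + 6*x^2 - 3*x - 3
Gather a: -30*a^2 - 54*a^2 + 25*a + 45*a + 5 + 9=-84*a^2 + 70*a + 14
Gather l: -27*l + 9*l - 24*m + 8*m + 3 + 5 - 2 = -18*l - 16*m + 6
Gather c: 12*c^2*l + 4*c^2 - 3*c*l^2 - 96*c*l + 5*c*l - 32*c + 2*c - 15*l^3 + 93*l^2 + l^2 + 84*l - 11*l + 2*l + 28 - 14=c^2*(12*l + 4) + c*(-3*l^2 - 91*l - 30) - 15*l^3 + 94*l^2 + 75*l + 14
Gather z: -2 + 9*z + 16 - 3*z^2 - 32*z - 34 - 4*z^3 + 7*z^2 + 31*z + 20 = -4*z^3 + 4*z^2 + 8*z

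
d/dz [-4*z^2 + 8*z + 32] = 8 - 8*z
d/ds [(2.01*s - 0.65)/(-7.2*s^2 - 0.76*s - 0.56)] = (14.472*s^2 - 9.36*s - 1.6196)/(51.84*s^4 + 10.944*s^3 + 8.6416*s^2 + 0.8512*s + 0.3136)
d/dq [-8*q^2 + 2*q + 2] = 2 - 16*q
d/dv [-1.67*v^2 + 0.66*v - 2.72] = 0.66 - 3.34*v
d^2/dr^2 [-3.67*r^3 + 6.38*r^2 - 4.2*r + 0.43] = 12.76 - 22.02*r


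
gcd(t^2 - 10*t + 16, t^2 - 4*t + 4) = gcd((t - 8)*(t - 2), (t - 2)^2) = t - 2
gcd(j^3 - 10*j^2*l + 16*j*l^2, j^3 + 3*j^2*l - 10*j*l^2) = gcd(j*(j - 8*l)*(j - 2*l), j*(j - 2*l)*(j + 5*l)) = j^2 - 2*j*l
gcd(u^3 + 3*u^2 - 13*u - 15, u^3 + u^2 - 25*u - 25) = u^2 + 6*u + 5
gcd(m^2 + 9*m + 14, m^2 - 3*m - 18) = 1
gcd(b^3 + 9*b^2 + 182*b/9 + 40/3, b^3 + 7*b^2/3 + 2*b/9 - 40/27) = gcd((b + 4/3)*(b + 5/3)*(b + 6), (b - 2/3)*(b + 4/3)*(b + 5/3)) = b^2 + 3*b + 20/9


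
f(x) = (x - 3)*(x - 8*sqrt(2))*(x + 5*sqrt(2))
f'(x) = (x - 3)*(x - 8*sqrt(2)) + (x - 3)*(x + 5*sqrt(2)) + (x - 8*sqrt(2))*(x + 5*sqrt(2))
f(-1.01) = 299.53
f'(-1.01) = -49.58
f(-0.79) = 288.13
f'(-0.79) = -53.96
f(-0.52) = 272.88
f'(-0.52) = -58.93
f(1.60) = 117.92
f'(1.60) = -82.77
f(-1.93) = 335.67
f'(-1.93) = -28.14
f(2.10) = 76.05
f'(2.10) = -84.46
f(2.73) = 22.71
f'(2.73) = -84.46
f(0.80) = 182.06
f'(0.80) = -76.94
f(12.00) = 117.79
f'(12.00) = 190.90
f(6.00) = -208.37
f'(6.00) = -46.18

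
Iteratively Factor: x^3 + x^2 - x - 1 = (x + 1)*(x^2 - 1) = (x + 1)^2*(x - 1)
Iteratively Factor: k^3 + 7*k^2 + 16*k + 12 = (k + 3)*(k^2 + 4*k + 4) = (k + 2)*(k + 3)*(k + 2)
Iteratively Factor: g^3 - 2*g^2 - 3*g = (g - 3)*(g^2 + g) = (g - 3)*(g + 1)*(g)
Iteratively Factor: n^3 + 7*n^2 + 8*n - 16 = (n - 1)*(n^2 + 8*n + 16) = (n - 1)*(n + 4)*(n + 4)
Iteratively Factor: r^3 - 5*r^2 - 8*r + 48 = (r - 4)*(r^2 - r - 12) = (r - 4)^2*(r + 3)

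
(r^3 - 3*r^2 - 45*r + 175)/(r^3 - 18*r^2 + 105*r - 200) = (r + 7)/(r - 8)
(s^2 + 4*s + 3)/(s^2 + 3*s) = (s + 1)/s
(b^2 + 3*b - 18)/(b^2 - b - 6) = (b + 6)/(b + 2)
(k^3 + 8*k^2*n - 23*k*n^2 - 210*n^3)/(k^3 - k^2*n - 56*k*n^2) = (k^2 + k*n - 30*n^2)/(k*(k - 8*n))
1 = 1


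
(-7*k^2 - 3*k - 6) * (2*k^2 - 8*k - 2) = -14*k^4 + 50*k^3 + 26*k^2 + 54*k + 12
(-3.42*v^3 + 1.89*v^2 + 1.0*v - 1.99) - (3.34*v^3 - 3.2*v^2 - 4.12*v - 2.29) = -6.76*v^3 + 5.09*v^2 + 5.12*v + 0.3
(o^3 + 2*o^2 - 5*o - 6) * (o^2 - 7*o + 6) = o^5 - 5*o^4 - 13*o^3 + 41*o^2 + 12*o - 36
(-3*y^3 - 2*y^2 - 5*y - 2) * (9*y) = -27*y^4 - 18*y^3 - 45*y^2 - 18*y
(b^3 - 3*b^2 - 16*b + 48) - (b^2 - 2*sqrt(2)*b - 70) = b^3 - 4*b^2 - 16*b + 2*sqrt(2)*b + 118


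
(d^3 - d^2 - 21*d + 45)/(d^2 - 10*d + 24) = (d^3 - d^2 - 21*d + 45)/(d^2 - 10*d + 24)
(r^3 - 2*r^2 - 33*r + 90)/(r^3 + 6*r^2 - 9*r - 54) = (r - 5)/(r + 3)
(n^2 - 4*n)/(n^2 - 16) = n/(n + 4)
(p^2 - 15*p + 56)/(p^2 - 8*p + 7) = (p - 8)/(p - 1)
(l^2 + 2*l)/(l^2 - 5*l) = (l + 2)/(l - 5)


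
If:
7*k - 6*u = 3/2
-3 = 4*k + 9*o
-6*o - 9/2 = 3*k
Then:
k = -15/2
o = 3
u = -9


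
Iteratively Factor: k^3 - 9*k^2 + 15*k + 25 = (k + 1)*(k^2 - 10*k + 25) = (k - 5)*(k + 1)*(k - 5)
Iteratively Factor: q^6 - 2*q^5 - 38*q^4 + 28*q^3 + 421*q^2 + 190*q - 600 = (q - 1)*(q^5 - q^4 - 39*q^3 - 11*q^2 + 410*q + 600) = (q - 1)*(q + 2)*(q^4 - 3*q^3 - 33*q^2 + 55*q + 300) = (q - 1)*(q + 2)*(q + 3)*(q^3 - 6*q^2 - 15*q + 100) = (q - 5)*(q - 1)*(q + 2)*(q + 3)*(q^2 - q - 20) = (q - 5)^2*(q - 1)*(q + 2)*(q + 3)*(q + 4)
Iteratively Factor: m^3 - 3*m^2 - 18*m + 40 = (m - 2)*(m^2 - m - 20) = (m - 2)*(m + 4)*(m - 5)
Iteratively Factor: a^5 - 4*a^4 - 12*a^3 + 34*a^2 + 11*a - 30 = (a - 2)*(a^4 - 2*a^3 - 16*a^2 + 2*a + 15) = (a - 2)*(a - 1)*(a^3 - a^2 - 17*a - 15) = (a - 5)*(a - 2)*(a - 1)*(a^2 + 4*a + 3) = (a - 5)*(a - 2)*(a - 1)*(a + 3)*(a + 1)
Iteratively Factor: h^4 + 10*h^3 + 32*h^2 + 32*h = (h + 2)*(h^3 + 8*h^2 + 16*h) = (h + 2)*(h + 4)*(h^2 + 4*h) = h*(h + 2)*(h + 4)*(h + 4)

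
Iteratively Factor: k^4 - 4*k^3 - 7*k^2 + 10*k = (k + 2)*(k^3 - 6*k^2 + 5*k) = k*(k + 2)*(k^2 - 6*k + 5) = k*(k - 5)*(k + 2)*(k - 1)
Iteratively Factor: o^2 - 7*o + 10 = (o - 2)*(o - 5)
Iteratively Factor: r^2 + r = (r)*(r + 1)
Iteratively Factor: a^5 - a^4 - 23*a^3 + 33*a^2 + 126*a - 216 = (a + 3)*(a^4 - 4*a^3 - 11*a^2 + 66*a - 72) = (a - 3)*(a + 3)*(a^3 - a^2 - 14*a + 24) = (a - 3)*(a + 3)*(a + 4)*(a^2 - 5*a + 6) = (a - 3)^2*(a + 3)*(a + 4)*(a - 2)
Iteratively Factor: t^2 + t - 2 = (t - 1)*(t + 2)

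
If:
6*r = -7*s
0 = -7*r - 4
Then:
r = -4/7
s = 24/49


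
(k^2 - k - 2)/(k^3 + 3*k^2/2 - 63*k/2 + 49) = 2*(k + 1)/(2*k^2 + 7*k - 49)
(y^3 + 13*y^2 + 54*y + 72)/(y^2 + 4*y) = y + 9 + 18/y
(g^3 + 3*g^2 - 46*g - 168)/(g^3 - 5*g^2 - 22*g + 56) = (g + 6)/(g - 2)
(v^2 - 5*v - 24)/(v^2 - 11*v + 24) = (v + 3)/(v - 3)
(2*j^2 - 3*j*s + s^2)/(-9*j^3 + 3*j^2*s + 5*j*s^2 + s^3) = (-2*j + s)/(9*j^2 + 6*j*s + s^2)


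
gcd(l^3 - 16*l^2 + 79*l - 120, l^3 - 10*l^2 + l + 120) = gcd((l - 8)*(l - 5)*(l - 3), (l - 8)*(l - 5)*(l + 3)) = l^2 - 13*l + 40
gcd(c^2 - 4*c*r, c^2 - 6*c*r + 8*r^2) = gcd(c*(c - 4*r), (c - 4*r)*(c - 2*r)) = -c + 4*r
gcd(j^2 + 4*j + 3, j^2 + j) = j + 1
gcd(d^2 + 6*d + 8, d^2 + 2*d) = d + 2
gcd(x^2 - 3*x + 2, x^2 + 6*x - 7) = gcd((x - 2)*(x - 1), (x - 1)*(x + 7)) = x - 1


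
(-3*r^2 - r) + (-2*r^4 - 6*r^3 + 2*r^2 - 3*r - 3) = -2*r^4 - 6*r^3 - r^2 - 4*r - 3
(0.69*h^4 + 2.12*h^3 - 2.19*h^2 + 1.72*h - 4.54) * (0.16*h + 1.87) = 0.1104*h^5 + 1.6295*h^4 + 3.614*h^3 - 3.8201*h^2 + 2.49*h - 8.4898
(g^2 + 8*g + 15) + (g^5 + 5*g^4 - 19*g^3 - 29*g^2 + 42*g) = g^5 + 5*g^4 - 19*g^3 - 28*g^2 + 50*g + 15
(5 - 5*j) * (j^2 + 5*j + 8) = -5*j^3 - 20*j^2 - 15*j + 40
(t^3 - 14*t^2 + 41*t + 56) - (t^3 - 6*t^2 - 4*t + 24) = -8*t^2 + 45*t + 32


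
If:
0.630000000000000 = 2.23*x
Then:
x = 0.28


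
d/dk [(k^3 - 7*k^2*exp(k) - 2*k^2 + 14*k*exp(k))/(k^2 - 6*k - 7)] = (-2*k*(k - 3)*(k^2 - 7*k*exp(k) - 2*k + 14*exp(k)) + (-k^2 + 6*k + 7)*(7*k^2*exp(k) - 3*k^2 + 4*k - 14*exp(k)))/(-k^2 + 6*k + 7)^2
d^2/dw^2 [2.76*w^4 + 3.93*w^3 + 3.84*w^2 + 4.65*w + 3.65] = 33.12*w^2 + 23.58*w + 7.68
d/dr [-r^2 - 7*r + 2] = -2*r - 7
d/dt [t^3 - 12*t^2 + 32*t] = 3*t^2 - 24*t + 32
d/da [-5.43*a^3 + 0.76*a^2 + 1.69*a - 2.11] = -16.29*a^2 + 1.52*a + 1.69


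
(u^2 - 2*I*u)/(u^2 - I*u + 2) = u/(u + I)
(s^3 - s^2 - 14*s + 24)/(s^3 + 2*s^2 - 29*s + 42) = (s + 4)/(s + 7)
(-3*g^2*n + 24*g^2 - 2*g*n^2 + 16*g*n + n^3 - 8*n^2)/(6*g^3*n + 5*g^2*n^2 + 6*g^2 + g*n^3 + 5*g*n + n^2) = (-3*g^2*n + 24*g^2 - 2*g*n^2 + 16*g*n + n^3 - 8*n^2)/(6*g^3*n + 5*g^2*n^2 + 6*g^2 + g*n^3 + 5*g*n + n^2)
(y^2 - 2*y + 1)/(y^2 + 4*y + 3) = (y^2 - 2*y + 1)/(y^2 + 4*y + 3)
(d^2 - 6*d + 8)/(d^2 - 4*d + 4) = (d - 4)/(d - 2)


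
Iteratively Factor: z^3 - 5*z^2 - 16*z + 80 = (z - 4)*(z^2 - z - 20) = (z - 5)*(z - 4)*(z + 4)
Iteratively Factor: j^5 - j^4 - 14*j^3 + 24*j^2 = (j - 2)*(j^4 + j^3 - 12*j^2) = (j - 3)*(j - 2)*(j^3 + 4*j^2) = j*(j - 3)*(j - 2)*(j^2 + 4*j) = j*(j - 3)*(j - 2)*(j + 4)*(j)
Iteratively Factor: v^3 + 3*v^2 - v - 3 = (v + 3)*(v^2 - 1) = (v + 1)*(v + 3)*(v - 1)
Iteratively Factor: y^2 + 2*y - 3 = (y - 1)*(y + 3)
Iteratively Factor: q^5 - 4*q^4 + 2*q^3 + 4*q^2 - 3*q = (q + 1)*(q^4 - 5*q^3 + 7*q^2 - 3*q) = (q - 1)*(q + 1)*(q^3 - 4*q^2 + 3*q) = (q - 1)^2*(q + 1)*(q^2 - 3*q) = q*(q - 1)^2*(q + 1)*(q - 3)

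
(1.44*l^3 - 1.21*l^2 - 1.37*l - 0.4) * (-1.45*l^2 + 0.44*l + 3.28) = -2.088*l^5 + 2.3881*l^4 + 6.1773*l^3 - 3.9916*l^2 - 4.6696*l - 1.312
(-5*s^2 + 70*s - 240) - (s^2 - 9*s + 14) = -6*s^2 + 79*s - 254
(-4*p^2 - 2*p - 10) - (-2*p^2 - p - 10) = -2*p^2 - p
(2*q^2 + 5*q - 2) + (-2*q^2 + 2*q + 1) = 7*q - 1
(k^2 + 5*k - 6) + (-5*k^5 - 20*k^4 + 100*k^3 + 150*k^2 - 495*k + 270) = -5*k^5 - 20*k^4 + 100*k^3 + 151*k^2 - 490*k + 264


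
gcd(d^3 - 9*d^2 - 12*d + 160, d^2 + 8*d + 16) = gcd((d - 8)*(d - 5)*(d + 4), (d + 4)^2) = d + 4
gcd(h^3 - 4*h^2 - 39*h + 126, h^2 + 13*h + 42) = h + 6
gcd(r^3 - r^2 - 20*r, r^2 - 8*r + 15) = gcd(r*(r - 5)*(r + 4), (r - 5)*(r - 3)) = r - 5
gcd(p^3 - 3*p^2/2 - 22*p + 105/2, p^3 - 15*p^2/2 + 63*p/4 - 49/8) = p - 7/2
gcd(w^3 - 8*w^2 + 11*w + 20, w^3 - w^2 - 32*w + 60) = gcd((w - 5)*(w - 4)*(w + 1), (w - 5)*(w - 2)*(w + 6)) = w - 5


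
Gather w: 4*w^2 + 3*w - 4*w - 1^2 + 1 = 4*w^2 - w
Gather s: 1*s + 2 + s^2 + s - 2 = s^2 + 2*s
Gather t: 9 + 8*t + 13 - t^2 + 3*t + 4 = -t^2 + 11*t + 26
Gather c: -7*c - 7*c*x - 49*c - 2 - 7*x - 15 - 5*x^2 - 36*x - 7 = c*(-7*x - 56) - 5*x^2 - 43*x - 24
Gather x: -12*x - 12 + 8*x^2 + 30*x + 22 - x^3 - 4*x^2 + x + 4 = -x^3 + 4*x^2 + 19*x + 14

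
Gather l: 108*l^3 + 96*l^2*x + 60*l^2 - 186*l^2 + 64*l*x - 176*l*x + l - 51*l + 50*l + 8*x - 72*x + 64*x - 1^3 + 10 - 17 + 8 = 108*l^3 + l^2*(96*x - 126) - 112*l*x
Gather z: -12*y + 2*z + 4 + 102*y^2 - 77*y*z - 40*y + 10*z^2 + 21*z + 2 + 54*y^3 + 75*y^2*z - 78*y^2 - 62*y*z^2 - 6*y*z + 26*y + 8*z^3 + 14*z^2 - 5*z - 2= 54*y^3 + 24*y^2 - 26*y + 8*z^3 + z^2*(24 - 62*y) + z*(75*y^2 - 83*y + 18) + 4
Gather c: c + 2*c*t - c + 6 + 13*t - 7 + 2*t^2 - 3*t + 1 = 2*c*t + 2*t^2 + 10*t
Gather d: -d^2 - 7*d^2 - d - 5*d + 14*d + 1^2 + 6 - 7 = -8*d^2 + 8*d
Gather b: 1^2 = 1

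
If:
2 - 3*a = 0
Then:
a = 2/3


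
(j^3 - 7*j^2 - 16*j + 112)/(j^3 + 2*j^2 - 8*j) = (j^2 - 11*j + 28)/(j*(j - 2))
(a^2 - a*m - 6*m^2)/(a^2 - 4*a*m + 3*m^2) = (a + 2*m)/(a - m)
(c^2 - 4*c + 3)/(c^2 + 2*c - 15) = (c - 1)/(c + 5)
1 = 1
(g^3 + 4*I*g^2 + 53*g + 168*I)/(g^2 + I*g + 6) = (g^2 + I*g + 56)/(g - 2*I)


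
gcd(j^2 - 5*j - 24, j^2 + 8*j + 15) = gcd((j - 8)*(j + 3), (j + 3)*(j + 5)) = j + 3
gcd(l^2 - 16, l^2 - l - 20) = l + 4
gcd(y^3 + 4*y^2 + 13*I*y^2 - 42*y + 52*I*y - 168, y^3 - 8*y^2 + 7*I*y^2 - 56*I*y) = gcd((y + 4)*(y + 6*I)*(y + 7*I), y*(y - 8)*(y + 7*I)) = y + 7*I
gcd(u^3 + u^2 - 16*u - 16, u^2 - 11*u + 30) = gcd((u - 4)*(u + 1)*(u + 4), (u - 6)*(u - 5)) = 1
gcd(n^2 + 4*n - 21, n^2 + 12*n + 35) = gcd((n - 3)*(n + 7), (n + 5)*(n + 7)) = n + 7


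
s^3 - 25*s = s*(s - 5)*(s + 5)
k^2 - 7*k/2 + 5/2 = (k - 5/2)*(k - 1)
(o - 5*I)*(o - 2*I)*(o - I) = o^3 - 8*I*o^2 - 17*o + 10*I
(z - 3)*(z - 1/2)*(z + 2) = z^3 - 3*z^2/2 - 11*z/2 + 3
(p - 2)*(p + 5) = p^2 + 3*p - 10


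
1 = 1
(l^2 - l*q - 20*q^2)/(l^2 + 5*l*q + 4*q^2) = (l - 5*q)/(l + q)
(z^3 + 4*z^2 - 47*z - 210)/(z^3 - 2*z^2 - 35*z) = (z + 6)/z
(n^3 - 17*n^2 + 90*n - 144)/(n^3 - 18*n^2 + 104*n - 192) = (n - 3)/(n - 4)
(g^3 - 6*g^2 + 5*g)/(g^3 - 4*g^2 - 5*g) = (g - 1)/(g + 1)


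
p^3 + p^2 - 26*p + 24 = (p - 4)*(p - 1)*(p + 6)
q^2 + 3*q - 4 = (q - 1)*(q + 4)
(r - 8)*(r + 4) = r^2 - 4*r - 32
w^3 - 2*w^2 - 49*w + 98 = (w - 7)*(w - 2)*(w + 7)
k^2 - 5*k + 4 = (k - 4)*(k - 1)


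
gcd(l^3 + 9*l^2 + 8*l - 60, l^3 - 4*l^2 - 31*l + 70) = l^2 + 3*l - 10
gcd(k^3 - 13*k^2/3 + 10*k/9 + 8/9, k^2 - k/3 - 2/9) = k^2 - k/3 - 2/9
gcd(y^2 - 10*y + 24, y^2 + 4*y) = 1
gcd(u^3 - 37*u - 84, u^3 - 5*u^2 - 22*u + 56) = u^2 - 3*u - 28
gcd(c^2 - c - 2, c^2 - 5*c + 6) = c - 2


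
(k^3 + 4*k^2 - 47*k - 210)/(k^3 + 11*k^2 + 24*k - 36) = (k^2 - 2*k - 35)/(k^2 + 5*k - 6)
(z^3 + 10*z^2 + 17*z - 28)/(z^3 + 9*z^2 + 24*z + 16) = (z^2 + 6*z - 7)/(z^2 + 5*z + 4)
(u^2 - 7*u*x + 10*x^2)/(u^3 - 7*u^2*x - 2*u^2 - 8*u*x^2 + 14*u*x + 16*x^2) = (u^2 - 7*u*x + 10*x^2)/(u^3 - 7*u^2*x - 2*u^2 - 8*u*x^2 + 14*u*x + 16*x^2)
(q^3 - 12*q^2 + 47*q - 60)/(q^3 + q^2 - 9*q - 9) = (q^2 - 9*q + 20)/(q^2 + 4*q + 3)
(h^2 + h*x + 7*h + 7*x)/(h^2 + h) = (h^2 + h*x + 7*h + 7*x)/(h*(h + 1))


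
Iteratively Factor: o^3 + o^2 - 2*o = (o + 2)*(o^2 - o) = (o - 1)*(o + 2)*(o)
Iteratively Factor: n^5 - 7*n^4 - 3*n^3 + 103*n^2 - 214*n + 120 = (n - 2)*(n^4 - 5*n^3 - 13*n^2 + 77*n - 60) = (n - 2)*(n - 1)*(n^3 - 4*n^2 - 17*n + 60) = (n - 5)*(n - 2)*(n - 1)*(n^2 + n - 12) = (n - 5)*(n - 2)*(n - 1)*(n + 4)*(n - 3)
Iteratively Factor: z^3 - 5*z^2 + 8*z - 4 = (z - 2)*(z^2 - 3*z + 2) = (z - 2)^2*(z - 1)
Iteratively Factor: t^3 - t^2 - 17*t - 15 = (t + 3)*(t^2 - 4*t - 5) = (t + 1)*(t + 3)*(t - 5)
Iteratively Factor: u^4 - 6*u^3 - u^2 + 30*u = (u)*(u^3 - 6*u^2 - u + 30) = u*(u - 3)*(u^2 - 3*u - 10) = u*(u - 5)*(u - 3)*(u + 2)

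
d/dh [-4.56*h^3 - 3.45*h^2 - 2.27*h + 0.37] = -13.68*h^2 - 6.9*h - 2.27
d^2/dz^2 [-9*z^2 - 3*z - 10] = -18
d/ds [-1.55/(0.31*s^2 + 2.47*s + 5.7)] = (0.961*s + 3.8285)/(0.31*s^2 + 2.47*s + 5.7)^2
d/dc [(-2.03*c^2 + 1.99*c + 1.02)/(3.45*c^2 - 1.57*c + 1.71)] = (-3.6784*c^2 - 13.9806*c + 5.0043)/(11.9025*c^4 - 10.833*c^3 + 14.2639*c^2 - 5.3694*c + 2.9241)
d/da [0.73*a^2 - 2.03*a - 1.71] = 1.46*a - 2.03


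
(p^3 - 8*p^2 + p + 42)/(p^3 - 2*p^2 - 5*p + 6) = (p - 7)/(p - 1)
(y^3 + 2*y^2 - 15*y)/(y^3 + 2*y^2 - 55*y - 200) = y*(y - 3)/(y^2 - 3*y - 40)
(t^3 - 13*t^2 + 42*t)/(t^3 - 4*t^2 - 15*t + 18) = t*(t - 7)/(t^2 + 2*t - 3)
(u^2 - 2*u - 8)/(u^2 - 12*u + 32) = (u + 2)/(u - 8)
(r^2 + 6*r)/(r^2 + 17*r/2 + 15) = 2*r/(2*r + 5)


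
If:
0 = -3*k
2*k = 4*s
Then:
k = 0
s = 0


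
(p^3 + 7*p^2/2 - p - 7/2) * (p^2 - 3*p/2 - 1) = p^5 + 2*p^4 - 29*p^3/4 - 11*p^2/2 + 25*p/4 + 7/2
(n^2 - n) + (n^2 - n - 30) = 2*n^2 - 2*n - 30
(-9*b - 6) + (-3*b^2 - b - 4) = -3*b^2 - 10*b - 10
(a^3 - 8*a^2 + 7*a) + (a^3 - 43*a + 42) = 2*a^3 - 8*a^2 - 36*a + 42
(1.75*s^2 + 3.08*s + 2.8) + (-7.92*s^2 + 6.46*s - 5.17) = -6.17*s^2 + 9.54*s - 2.37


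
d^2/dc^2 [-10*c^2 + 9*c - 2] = -20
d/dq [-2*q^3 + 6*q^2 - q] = -6*q^2 + 12*q - 1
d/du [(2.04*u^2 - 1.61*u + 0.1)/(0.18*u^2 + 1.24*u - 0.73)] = (2.8194*u^2 - 3.0144*u + 1.0513)/(0.0324*u^4 + 0.4464*u^3 + 1.2748*u^2 - 1.8104*u + 0.5329)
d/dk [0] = 0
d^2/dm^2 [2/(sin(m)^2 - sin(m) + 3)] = 2*(-4*sin(m)^4 + 3*sin(m)^3 + 17*sin(m)^2 - 9*sin(m) - 4)/(sin(m)^2 - sin(m) + 3)^3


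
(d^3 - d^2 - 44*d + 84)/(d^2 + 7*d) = d - 8 + 12/d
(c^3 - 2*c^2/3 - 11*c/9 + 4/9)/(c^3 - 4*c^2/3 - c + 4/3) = (c - 1/3)/(c - 1)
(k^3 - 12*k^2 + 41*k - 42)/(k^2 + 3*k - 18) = (k^2 - 9*k + 14)/(k + 6)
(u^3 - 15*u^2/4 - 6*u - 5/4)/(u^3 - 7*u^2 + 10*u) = (4*u^2 + 5*u + 1)/(4*u*(u - 2))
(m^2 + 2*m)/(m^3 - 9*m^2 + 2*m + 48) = m/(m^2 - 11*m + 24)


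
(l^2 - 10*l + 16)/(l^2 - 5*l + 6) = (l - 8)/(l - 3)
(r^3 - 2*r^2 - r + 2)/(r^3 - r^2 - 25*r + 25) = (r^2 - r - 2)/(r^2 - 25)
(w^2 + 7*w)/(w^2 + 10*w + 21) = w/(w + 3)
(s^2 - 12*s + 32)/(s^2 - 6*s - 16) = (s - 4)/(s + 2)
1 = 1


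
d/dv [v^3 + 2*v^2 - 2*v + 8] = 3*v^2 + 4*v - 2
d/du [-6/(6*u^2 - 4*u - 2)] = 6*(3*u - 1)/(-3*u^2 + 2*u + 1)^2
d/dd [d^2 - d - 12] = 2*d - 1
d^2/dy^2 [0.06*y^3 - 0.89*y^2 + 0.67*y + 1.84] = 0.36*y - 1.78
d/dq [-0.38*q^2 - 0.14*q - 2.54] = -0.76*q - 0.14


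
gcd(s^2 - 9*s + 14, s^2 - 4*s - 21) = s - 7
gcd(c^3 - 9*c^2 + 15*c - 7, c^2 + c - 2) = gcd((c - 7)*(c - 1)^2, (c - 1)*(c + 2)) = c - 1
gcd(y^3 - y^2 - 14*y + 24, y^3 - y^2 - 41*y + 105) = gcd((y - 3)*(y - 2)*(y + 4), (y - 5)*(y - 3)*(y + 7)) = y - 3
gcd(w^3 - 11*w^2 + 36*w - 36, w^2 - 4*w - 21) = 1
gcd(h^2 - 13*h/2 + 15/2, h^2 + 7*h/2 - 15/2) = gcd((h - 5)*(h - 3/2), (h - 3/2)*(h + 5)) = h - 3/2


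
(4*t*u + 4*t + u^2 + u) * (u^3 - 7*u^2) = 4*t*u^4 - 24*t*u^3 - 28*t*u^2 + u^5 - 6*u^4 - 7*u^3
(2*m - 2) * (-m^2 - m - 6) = -2*m^3 - 10*m + 12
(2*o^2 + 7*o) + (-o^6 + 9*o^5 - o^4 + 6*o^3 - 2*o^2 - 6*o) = -o^6 + 9*o^5 - o^4 + 6*o^3 + o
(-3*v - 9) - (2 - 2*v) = -v - 11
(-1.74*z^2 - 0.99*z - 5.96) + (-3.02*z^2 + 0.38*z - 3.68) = -4.76*z^2 - 0.61*z - 9.64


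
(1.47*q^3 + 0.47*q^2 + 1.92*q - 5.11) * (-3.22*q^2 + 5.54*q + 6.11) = -4.7334*q^5 + 6.6304*q^4 + 5.4031*q^3 + 29.9627*q^2 - 16.5782*q - 31.2221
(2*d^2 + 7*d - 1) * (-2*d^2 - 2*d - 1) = -4*d^4 - 18*d^3 - 14*d^2 - 5*d + 1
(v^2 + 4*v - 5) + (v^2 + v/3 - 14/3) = 2*v^2 + 13*v/3 - 29/3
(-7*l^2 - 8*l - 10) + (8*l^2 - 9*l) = l^2 - 17*l - 10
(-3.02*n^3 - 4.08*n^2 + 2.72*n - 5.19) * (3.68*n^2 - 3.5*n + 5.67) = -11.1136*n^5 - 4.4444*n^4 + 7.1662*n^3 - 51.7528*n^2 + 33.5874*n - 29.4273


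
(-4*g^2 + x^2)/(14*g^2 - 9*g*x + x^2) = (2*g + x)/(-7*g + x)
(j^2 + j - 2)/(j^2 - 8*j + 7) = (j + 2)/(j - 7)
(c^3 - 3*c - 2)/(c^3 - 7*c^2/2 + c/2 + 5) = 2*(c + 1)/(2*c - 5)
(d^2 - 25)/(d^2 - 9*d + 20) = (d + 5)/(d - 4)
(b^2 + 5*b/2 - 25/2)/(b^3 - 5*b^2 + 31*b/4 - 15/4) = 2*(b + 5)/(2*b^2 - 5*b + 3)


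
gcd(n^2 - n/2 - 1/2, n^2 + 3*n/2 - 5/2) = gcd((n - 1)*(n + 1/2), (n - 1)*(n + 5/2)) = n - 1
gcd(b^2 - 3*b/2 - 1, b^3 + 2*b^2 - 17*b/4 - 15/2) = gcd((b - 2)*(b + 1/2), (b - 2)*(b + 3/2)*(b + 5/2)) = b - 2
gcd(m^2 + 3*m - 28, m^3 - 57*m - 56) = m + 7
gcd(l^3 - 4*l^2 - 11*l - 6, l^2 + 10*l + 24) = 1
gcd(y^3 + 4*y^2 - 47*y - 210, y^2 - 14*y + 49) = y - 7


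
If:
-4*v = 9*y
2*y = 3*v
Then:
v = 0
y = 0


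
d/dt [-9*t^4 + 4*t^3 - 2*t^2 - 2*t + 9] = -36*t^3 + 12*t^2 - 4*t - 2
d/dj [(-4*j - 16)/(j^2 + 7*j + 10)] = 4*(j^2 + 8*j + 18)/(j^4 + 14*j^3 + 69*j^2 + 140*j + 100)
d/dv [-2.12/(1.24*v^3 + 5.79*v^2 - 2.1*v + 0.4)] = (7.8864*v^2 + 24.5496*v - 4.452)/(1.24*v^3 + 5.79*v^2 - 2.1*v + 0.4)^2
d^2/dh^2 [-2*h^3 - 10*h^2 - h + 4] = -12*h - 20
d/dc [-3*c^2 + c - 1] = 1 - 6*c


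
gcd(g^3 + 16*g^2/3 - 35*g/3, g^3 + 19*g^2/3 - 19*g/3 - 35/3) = g^2 + 16*g/3 - 35/3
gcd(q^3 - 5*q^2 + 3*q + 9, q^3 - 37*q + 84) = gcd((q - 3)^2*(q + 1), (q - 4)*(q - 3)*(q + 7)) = q - 3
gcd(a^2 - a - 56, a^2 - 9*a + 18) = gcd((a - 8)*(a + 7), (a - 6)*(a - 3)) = 1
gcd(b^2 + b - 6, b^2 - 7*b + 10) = b - 2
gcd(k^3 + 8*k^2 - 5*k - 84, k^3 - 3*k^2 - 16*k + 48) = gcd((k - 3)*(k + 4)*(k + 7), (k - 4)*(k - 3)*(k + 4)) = k^2 + k - 12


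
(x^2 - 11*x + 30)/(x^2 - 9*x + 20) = (x - 6)/(x - 4)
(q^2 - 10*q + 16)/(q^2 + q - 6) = (q - 8)/(q + 3)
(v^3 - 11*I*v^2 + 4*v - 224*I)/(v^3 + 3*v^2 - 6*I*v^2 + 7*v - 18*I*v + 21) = (v^2 - 4*I*v + 32)/(v^2 + v*(3 + I) + 3*I)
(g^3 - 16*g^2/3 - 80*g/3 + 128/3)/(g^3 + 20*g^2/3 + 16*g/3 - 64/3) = (g - 8)/(g + 4)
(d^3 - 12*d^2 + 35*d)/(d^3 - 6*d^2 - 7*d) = (d - 5)/(d + 1)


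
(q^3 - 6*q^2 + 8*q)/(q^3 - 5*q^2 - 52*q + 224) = q*(q - 2)/(q^2 - q - 56)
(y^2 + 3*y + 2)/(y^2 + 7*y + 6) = (y + 2)/(y + 6)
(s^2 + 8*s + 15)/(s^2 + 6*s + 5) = (s + 3)/(s + 1)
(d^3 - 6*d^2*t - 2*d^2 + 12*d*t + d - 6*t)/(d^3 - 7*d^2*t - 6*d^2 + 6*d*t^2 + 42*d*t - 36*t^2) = (-d^2 + 2*d - 1)/(-d^2 + d*t + 6*d - 6*t)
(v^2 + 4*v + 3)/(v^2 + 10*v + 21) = (v + 1)/(v + 7)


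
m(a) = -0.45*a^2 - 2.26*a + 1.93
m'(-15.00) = 11.24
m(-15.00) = -65.42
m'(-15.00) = 11.24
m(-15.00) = -65.42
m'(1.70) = -3.79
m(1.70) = -3.21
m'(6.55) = -8.16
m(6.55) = -32.18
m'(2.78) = -4.76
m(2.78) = -7.83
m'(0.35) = -2.58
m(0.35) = 1.08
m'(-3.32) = 0.73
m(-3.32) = 4.47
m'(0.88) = -3.05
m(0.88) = -0.41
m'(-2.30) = -0.19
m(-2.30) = 4.75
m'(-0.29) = -2.00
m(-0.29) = 2.55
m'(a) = -0.9*a - 2.26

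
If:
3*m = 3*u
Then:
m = u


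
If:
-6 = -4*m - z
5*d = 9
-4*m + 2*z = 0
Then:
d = 9/5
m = 1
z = 2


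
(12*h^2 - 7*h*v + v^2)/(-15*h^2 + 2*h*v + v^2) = (-4*h + v)/(5*h + v)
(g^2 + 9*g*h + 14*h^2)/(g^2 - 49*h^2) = (g + 2*h)/(g - 7*h)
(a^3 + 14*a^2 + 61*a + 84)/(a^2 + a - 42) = (a^2 + 7*a + 12)/(a - 6)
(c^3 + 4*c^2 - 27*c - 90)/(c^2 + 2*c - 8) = (c^3 + 4*c^2 - 27*c - 90)/(c^2 + 2*c - 8)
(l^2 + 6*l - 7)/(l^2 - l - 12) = (-l^2 - 6*l + 7)/(-l^2 + l + 12)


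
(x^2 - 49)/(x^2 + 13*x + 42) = (x - 7)/(x + 6)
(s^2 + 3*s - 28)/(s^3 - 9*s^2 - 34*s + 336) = (s^2 + 3*s - 28)/(s^3 - 9*s^2 - 34*s + 336)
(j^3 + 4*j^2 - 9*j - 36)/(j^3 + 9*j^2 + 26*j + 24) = (j - 3)/(j + 2)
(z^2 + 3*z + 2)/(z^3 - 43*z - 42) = (z + 2)/(z^2 - z - 42)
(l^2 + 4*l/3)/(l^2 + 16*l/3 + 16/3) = l/(l + 4)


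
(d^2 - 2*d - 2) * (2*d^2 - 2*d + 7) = 2*d^4 - 6*d^3 + 7*d^2 - 10*d - 14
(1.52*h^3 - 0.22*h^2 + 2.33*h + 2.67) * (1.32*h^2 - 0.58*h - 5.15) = 2.0064*h^5 - 1.172*h^4 - 4.6248*h^3 + 3.306*h^2 - 13.5481*h - 13.7505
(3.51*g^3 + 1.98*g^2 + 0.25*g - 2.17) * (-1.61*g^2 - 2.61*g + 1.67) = -5.6511*g^5 - 12.3489*g^4 + 0.291399999999999*g^3 + 6.1478*g^2 + 6.0812*g - 3.6239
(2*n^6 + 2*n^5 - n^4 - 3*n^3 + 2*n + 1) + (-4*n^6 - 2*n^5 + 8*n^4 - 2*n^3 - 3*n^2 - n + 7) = -2*n^6 + 7*n^4 - 5*n^3 - 3*n^2 + n + 8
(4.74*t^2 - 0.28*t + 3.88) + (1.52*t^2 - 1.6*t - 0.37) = 6.26*t^2 - 1.88*t + 3.51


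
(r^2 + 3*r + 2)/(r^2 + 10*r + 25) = (r^2 + 3*r + 2)/(r^2 + 10*r + 25)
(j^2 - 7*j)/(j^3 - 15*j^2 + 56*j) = 1/(j - 8)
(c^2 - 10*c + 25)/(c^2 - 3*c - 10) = (c - 5)/(c + 2)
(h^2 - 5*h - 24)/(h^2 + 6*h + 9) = (h - 8)/(h + 3)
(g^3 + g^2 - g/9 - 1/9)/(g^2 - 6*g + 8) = (g^3 + g^2 - g/9 - 1/9)/(g^2 - 6*g + 8)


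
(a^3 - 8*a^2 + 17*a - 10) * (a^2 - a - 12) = a^5 - 9*a^4 + 13*a^3 + 69*a^2 - 194*a + 120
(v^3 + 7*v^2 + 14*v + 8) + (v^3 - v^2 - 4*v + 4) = 2*v^3 + 6*v^2 + 10*v + 12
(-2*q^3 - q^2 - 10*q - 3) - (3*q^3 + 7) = -5*q^3 - q^2 - 10*q - 10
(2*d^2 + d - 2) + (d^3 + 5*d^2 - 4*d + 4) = d^3 + 7*d^2 - 3*d + 2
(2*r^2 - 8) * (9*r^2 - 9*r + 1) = 18*r^4 - 18*r^3 - 70*r^2 + 72*r - 8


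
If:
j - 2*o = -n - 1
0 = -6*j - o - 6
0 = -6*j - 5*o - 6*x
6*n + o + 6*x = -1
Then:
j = -53/60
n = -91/60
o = -7/10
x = 22/15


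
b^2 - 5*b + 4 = (b - 4)*(b - 1)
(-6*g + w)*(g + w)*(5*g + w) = -30*g^3 - 31*g^2*w + w^3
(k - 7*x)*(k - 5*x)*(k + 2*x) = k^3 - 10*k^2*x + 11*k*x^2 + 70*x^3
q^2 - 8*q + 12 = (q - 6)*(q - 2)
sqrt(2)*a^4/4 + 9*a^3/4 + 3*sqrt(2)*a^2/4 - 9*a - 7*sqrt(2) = (a/2 + 1)*(a - 2)*(a + 7*sqrt(2)/2)*(sqrt(2)*a/2 + 1)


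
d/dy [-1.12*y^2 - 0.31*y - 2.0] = -2.24*y - 0.31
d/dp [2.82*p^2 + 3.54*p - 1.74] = 5.64*p + 3.54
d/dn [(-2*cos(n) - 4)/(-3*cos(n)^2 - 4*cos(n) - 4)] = 2*(3*cos(n)^2 + 12*cos(n) + 4)*sin(n)/(-3*sin(n)^2 + 4*cos(n) + 7)^2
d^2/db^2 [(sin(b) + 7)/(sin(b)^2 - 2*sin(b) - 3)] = (-sin(b)^4 - 29*sin(b)^3 + 55*sin(b)^2 - 119*sin(b) + 86)/((sin(b) - 3)^3*(sin(b) + 1)^2)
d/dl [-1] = 0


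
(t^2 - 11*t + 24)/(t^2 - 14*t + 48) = (t - 3)/(t - 6)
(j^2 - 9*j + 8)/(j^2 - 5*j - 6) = (-j^2 + 9*j - 8)/(-j^2 + 5*j + 6)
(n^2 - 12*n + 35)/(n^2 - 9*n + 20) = (n - 7)/(n - 4)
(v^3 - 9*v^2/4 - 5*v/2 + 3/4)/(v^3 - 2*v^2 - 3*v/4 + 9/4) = (4*v^2 - 13*v + 3)/(4*v^2 - 12*v + 9)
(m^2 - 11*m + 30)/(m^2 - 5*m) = (m - 6)/m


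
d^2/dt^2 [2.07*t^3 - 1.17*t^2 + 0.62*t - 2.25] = 12.42*t - 2.34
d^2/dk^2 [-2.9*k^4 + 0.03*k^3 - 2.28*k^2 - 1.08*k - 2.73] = -34.8*k^2 + 0.18*k - 4.56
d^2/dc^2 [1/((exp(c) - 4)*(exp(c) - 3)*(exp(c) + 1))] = (9*exp(5*c) - 66*exp(4*c) + 154*exp(3*c) - 198*exp(2*c) + 313*exp(c) - 60)*exp(c)/(exp(9*c) - 18*exp(8*c) + 123*exp(7*c) - 360*exp(6*c) + 183*exp(5*c) + 1206*exp(4*c) - 1603*exp(3*c) - 1692*exp(2*c) + 2160*exp(c) + 1728)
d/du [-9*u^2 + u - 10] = 1 - 18*u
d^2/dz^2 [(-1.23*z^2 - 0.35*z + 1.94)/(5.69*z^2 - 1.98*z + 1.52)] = (5.6843418860808e-14*z^4 - 50.378122*z^3 + 440.685948*z^2 - 112.976088*z - 26.136496)/(184.220009*z^6 - 192.314034*z^5 + 214.556244*z^4 - 110.510136*z^3 + 57.315552*z^2 - 13.723776*z + 3.511808)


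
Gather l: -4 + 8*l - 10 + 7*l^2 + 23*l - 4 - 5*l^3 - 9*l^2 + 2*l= -5*l^3 - 2*l^2 + 33*l - 18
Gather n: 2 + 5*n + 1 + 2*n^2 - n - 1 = 2*n^2 + 4*n + 2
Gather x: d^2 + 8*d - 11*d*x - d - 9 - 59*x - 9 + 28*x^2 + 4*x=d^2 + 7*d + 28*x^2 + x*(-11*d - 55) - 18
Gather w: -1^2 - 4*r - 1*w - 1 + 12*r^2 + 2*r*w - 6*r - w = 12*r^2 - 10*r + w*(2*r - 2) - 2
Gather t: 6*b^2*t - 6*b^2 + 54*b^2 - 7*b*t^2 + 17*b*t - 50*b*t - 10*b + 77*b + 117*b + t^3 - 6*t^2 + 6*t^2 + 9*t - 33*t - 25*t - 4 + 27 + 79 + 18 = 48*b^2 - 7*b*t^2 + 184*b + t^3 + t*(6*b^2 - 33*b - 49) + 120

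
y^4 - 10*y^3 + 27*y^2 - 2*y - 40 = (y - 5)*(y - 4)*(y - 2)*(y + 1)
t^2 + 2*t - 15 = (t - 3)*(t + 5)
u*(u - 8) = u^2 - 8*u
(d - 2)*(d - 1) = d^2 - 3*d + 2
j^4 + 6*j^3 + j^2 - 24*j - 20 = (j - 2)*(j + 1)*(j + 2)*(j + 5)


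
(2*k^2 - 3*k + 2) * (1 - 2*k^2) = -4*k^4 + 6*k^3 - 2*k^2 - 3*k + 2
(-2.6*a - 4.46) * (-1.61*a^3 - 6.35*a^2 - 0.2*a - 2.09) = 4.186*a^4 + 23.6906*a^3 + 28.841*a^2 + 6.326*a + 9.3214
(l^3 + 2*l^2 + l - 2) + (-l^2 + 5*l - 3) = l^3 + l^2 + 6*l - 5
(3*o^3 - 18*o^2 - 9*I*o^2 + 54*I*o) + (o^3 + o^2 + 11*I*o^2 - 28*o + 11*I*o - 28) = 4*o^3 - 17*o^2 + 2*I*o^2 - 28*o + 65*I*o - 28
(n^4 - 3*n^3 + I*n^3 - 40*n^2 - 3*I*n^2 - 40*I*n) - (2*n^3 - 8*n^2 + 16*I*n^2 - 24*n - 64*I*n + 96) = n^4 - 5*n^3 + I*n^3 - 32*n^2 - 19*I*n^2 + 24*n + 24*I*n - 96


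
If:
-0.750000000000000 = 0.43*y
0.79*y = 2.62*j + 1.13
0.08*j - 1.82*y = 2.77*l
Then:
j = -0.96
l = 1.12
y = -1.74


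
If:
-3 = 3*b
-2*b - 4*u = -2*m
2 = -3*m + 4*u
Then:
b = -1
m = 0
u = 1/2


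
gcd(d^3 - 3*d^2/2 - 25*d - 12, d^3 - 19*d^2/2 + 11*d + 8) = d + 1/2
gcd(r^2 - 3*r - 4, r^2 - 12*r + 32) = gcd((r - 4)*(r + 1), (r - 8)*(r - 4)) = r - 4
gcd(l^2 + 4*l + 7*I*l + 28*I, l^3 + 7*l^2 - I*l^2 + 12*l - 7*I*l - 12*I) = l + 4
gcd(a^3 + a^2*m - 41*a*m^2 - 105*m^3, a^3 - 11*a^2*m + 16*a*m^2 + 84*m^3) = a - 7*m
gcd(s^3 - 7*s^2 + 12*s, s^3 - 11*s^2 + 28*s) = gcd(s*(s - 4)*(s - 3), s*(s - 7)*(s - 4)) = s^2 - 4*s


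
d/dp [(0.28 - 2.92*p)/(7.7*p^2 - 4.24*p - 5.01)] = (22.484*p^2 - 4.312*p + 15.8164)/(59.29*p^4 - 65.296*p^3 - 59.1764*p^2 + 42.4848*p + 25.1001)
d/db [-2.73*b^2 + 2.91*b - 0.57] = 2.91 - 5.46*b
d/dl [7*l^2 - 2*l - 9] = 14*l - 2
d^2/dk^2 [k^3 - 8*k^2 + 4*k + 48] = 6*k - 16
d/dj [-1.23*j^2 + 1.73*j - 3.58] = 1.73 - 2.46*j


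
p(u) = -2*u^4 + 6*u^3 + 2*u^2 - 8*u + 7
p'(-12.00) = 16360.00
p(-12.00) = -51449.00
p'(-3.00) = 358.00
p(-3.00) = -275.00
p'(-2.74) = 280.74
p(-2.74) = -192.22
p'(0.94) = 5.02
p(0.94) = 4.67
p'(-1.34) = 38.21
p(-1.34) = 0.43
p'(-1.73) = 80.37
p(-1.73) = -22.16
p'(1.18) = 8.64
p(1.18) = 6.33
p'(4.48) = -348.14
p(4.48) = -254.85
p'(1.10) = 7.53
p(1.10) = 5.68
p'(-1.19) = 26.21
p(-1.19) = 5.23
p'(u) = -8*u^3 + 18*u^2 + 4*u - 8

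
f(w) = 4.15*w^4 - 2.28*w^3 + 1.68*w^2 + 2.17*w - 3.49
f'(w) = 16.6*w^3 - 6.84*w^2 + 3.36*w + 2.17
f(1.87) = 42.28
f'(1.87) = 93.09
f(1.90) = 45.14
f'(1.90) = 97.72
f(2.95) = 273.29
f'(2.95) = 378.72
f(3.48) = 536.96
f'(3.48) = 630.62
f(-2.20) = 121.36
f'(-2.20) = -215.08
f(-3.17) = 498.21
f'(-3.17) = -606.01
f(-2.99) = 397.68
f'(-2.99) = -512.76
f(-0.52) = -3.54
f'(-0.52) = -3.76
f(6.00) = 4955.93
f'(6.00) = 3361.69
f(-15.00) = 218130.71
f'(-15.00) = -57612.23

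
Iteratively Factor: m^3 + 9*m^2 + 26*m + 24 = (m + 3)*(m^2 + 6*m + 8) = (m + 2)*(m + 3)*(m + 4)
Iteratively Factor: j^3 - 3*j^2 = (j)*(j^2 - 3*j) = j*(j - 3)*(j)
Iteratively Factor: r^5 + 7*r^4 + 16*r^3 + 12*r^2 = (r)*(r^4 + 7*r^3 + 16*r^2 + 12*r) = r*(r + 2)*(r^3 + 5*r^2 + 6*r) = r*(r + 2)*(r + 3)*(r^2 + 2*r) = r^2*(r + 2)*(r + 3)*(r + 2)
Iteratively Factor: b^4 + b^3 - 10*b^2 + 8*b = (b + 4)*(b^3 - 3*b^2 + 2*b) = (b - 1)*(b + 4)*(b^2 - 2*b) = b*(b - 1)*(b + 4)*(b - 2)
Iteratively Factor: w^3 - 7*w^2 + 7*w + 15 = (w - 5)*(w^2 - 2*w - 3) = (w - 5)*(w + 1)*(w - 3)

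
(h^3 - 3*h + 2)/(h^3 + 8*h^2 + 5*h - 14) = (h - 1)/(h + 7)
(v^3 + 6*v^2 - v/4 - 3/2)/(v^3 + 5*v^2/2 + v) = (v^2 + 11*v/2 - 3)/(v*(v + 2))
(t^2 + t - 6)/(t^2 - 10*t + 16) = (t + 3)/(t - 8)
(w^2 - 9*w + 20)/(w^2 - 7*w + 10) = (w - 4)/(w - 2)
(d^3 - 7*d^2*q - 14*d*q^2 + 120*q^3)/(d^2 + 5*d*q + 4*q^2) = (d^2 - 11*d*q + 30*q^2)/(d + q)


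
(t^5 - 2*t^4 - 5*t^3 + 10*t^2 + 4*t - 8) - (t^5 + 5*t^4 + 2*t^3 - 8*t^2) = -7*t^4 - 7*t^3 + 18*t^2 + 4*t - 8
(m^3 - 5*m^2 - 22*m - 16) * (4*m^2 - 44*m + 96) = 4*m^5 - 64*m^4 + 228*m^3 + 424*m^2 - 1408*m - 1536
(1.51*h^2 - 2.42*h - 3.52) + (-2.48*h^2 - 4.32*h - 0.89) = -0.97*h^2 - 6.74*h - 4.41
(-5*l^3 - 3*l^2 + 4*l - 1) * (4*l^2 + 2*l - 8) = -20*l^5 - 22*l^4 + 50*l^3 + 28*l^2 - 34*l + 8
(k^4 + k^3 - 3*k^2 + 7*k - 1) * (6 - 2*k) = -2*k^5 + 4*k^4 + 12*k^3 - 32*k^2 + 44*k - 6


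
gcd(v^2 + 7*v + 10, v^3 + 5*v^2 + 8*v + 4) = v + 2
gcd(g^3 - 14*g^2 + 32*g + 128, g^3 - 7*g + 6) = 1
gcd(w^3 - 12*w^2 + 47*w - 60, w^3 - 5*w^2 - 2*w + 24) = w^2 - 7*w + 12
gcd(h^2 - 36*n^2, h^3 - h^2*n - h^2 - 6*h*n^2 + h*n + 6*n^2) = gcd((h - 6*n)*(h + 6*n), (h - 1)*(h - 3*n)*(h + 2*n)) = 1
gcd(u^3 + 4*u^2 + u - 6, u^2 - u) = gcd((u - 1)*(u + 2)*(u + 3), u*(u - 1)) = u - 1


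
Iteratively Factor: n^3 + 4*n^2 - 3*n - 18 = (n + 3)*(n^2 + n - 6) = (n + 3)^2*(n - 2)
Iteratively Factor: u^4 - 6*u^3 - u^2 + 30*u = (u)*(u^3 - 6*u^2 - u + 30) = u*(u - 3)*(u^2 - 3*u - 10) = u*(u - 5)*(u - 3)*(u + 2)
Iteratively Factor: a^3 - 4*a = (a)*(a^2 - 4) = a*(a - 2)*(a + 2)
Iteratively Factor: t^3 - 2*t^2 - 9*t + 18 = (t - 2)*(t^2 - 9) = (t - 2)*(t + 3)*(t - 3)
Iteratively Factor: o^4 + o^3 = (o)*(o^3 + o^2) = o^2*(o^2 + o) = o^2*(o + 1)*(o)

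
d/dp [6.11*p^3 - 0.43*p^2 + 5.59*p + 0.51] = 18.33*p^2 - 0.86*p + 5.59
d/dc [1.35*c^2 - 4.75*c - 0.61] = 2.7*c - 4.75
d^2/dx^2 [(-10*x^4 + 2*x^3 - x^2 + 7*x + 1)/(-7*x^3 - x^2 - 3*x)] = 2*(-137*x^6 - 813*x^5 - 234*x^4 + 63*x^3 - 66*x^2 - 9*x - 9)/(x^3*(343*x^6 + 147*x^5 + 462*x^4 + 127*x^3 + 198*x^2 + 27*x + 27))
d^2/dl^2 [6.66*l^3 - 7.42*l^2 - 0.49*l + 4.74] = 39.96*l - 14.84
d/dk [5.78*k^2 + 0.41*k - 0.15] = 11.56*k + 0.41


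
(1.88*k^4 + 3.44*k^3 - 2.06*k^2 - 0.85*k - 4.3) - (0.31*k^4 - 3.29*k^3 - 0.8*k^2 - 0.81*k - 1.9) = 1.57*k^4 + 6.73*k^3 - 1.26*k^2 - 0.0399999999999999*k - 2.4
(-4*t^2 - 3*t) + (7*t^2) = 3*t^2 - 3*t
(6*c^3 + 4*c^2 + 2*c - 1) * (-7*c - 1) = -42*c^4 - 34*c^3 - 18*c^2 + 5*c + 1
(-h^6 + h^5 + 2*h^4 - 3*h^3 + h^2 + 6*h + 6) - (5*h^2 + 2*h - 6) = -h^6 + h^5 + 2*h^4 - 3*h^3 - 4*h^2 + 4*h + 12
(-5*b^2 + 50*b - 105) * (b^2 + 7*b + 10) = -5*b^4 + 15*b^3 + 195*b^2 - 235*b - 1050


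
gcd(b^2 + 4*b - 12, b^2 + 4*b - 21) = 1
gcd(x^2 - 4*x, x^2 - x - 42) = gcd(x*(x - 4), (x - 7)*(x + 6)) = 1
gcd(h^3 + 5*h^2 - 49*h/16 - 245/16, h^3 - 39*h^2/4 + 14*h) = h - 7/4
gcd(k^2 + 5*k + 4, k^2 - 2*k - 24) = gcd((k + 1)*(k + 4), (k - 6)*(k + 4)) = k + 4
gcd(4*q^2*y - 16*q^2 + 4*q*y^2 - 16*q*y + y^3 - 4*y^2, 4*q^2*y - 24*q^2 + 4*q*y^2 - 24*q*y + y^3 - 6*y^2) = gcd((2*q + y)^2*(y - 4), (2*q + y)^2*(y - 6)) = 4*q^2 + 4*q*y + y^2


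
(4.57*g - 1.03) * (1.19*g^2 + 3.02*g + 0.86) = 5.4383*g^3 + 12.5757*g^2 + 0.8196*g - 0.8858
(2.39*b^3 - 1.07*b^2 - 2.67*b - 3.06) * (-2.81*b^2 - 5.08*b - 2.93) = -6.7159*b^5 - 9.1345*b^4 + 5.9356*b^3 + 25.2973*b^2 + 23.3679*b + 8.9658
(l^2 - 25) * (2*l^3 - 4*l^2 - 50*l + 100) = 2*l^5 - 4*l^4 - 100*l^3 + 200*l^2 + 1250*l - 2500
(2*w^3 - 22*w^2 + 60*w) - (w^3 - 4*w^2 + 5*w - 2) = w^3 - 18*w^2 + 55*w + 2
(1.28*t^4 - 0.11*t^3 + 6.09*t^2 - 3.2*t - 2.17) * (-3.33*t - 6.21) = -4.2624*t^5 - 7.5825*t^4 - 19.5966*t^3 - 27.1629*t^2 + 27.0981*t + 13.4757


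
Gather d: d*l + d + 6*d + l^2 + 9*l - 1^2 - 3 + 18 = d*(l + 7) + l^2 + 9*l + 14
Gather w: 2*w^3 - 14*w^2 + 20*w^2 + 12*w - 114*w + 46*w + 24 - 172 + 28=2*w^3 + 6*w^2 - 56*w - 120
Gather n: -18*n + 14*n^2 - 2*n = 14*n^2 - 20*n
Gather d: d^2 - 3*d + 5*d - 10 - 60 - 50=d^2 + 2*d - 120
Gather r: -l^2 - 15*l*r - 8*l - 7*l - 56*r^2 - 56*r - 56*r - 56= -l^2 - 15*l - 56*r^2 + r*(-15*l - 112) - 56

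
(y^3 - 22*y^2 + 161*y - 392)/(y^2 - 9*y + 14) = (y^2 - 15*y + 56)/(y - 2)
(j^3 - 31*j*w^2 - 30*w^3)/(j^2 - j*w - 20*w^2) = (-j^3 + 31*j*w^2 + 30*w^3)/(-j^2 + j*w + 20*w^2)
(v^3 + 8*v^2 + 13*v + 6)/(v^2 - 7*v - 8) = (v^2 + 7*v + 6)/(v - 8)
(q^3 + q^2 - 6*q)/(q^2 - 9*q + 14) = q*(q + 3)/(q - 7)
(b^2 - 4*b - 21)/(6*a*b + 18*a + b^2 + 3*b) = (b - 7)/(6*a + b)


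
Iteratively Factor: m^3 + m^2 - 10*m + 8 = (m - 2)*(m^2 + 3*m - 4) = (m - 2)*(m + 4)*(m - 1)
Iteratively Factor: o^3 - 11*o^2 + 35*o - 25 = (o - 1)*(o^2 - 10*o + 25) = (o - 5)*(o - 1)*(o - 5)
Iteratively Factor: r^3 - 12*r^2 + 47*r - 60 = (r - 3)*(r^2 - 9*r + 20) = (r - 5)*(r - 3)*(r - 4)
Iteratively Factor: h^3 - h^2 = (h)*(h^2 - h) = h*(h - 1)*(h)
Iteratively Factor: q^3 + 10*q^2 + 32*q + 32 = (q + 4)*(q^2 + 6*q + 8) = (q + 4)^2*(q + 2)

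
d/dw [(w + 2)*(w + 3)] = 2*w + 5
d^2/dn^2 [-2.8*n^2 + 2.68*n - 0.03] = -5.60000000000000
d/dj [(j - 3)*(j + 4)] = 2*j + 1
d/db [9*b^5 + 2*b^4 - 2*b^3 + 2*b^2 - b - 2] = 45*b^4 + 8*b^3 - 6*b^2 + 4*b - 1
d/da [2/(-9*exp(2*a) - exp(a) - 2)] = (36*exp(a) + 2)*exp(a)/(9*exp(2*a) + exp(a) + 2)^2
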